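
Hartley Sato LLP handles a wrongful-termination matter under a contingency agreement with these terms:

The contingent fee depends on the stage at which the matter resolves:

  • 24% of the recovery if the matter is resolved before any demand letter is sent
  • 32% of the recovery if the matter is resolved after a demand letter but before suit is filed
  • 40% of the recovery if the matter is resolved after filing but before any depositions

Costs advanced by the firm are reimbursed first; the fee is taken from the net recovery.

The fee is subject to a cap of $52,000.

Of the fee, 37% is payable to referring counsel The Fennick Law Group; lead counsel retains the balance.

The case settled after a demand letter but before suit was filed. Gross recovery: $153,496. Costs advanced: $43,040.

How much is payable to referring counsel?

Fee base (net of costs): $153,496 − $43,040 = $110,456
The matter settled after a demand letter but before suit was filed, so the 32% rate applies.
$110,456 × 32% = $35,345.92
$35,345.92 is under the $52,000 cap.
Referral share: 37% of $35,345.92 = $13,077.99; lead counsel retains $35,345.92 − $13,077.99 = $22,267.93.

$13,077.99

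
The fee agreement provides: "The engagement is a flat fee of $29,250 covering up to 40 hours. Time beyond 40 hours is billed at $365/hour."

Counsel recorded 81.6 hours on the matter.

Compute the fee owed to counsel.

$44,434.00

Flat fee: $29,250.00
Excess hours: 81.6 − 40 = 41.6
Overrun: 41.6 × $365 = $15,184.00
Total: $29,250.00 + $15,184.00 = $44,434.00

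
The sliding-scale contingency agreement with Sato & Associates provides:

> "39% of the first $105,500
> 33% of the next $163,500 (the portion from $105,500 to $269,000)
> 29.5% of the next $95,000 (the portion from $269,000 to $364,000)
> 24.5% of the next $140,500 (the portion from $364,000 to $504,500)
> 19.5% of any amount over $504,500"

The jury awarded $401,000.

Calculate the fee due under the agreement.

$132,190.00

First $105,500 at 39% = $41,145.00
Next $163,500 at 33% = $53,955.00
Next $95,000 at 29.5% = $28,025.00
Remaining $37,000 at 24.5% = $9,065.00
Fee: $41,145.00 + $53,955.00 + $28,025.00 + $9,065.00 = $132,190.00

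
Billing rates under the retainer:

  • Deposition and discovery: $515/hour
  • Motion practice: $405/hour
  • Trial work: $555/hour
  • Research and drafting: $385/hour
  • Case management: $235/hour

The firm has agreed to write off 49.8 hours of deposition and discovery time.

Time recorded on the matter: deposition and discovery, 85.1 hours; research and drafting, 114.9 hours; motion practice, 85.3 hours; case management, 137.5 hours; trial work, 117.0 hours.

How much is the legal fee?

$194,210.00

Deposition and discovery: 85.1 × $515 = $43,826.50
Motion practice: 85.3 × $405 = $34,546.50
Trial work: 117.0 × $555 = $64,935.00
Research and drafting: 114.9 × $385 = $44,236.50
Case management: 137.5 × $235 = $32,312.50
Subtotal: $219,857.00
Write-off: 49.8 × $515 = $25,647.00
Total: $219,857.00 − $25,647.00 = $194,210.00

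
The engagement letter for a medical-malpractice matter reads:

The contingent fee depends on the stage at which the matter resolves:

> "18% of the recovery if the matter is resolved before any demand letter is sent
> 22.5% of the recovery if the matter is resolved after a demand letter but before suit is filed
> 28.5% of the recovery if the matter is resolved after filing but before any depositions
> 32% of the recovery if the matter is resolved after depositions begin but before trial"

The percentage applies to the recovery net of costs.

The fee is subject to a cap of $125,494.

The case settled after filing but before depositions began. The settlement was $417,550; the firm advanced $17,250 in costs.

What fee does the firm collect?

Fee base (net of costs): $417,550 − $17,250 = $400,300
The matter settled after filing but before depositions began, so the 28.5% rate applies.
$400,300 × 28.5% = $114,085.50
$114,085.50 is under the $125,494 cap.

$114,085.50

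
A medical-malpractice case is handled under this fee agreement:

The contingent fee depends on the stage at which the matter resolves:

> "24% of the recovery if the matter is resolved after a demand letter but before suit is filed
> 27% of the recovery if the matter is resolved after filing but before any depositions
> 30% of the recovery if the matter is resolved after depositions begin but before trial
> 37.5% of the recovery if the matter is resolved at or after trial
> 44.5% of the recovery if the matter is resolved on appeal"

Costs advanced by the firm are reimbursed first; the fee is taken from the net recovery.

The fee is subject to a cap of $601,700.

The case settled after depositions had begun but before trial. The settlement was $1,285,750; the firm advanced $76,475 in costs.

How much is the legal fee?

Fee base (net of costs): $1,285,750 − $76,475 = $1,209,275
The matter settled after depositions had begun but before trial, so the 30% rate applies.
$1,209,275 × 30% = $362,782.50
$362,782.50 is under the $601,700 cap.

$362,782.50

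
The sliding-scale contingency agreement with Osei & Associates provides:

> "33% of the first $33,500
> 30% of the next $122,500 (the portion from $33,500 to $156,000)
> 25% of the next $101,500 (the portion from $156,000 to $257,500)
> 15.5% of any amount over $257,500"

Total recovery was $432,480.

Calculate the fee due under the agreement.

$100,301.90

First $33,500 at 33% = $11,055.00
Next $122,500 at 30% = $36,750.00
Next $101,500 at 25% = $25,375.00
Remaining $174,980 at 15.5% = $27,121.90
Fee: $11,055.00 + $36,750.00 + $25,375.00 + $27,121.90 = $100,301.90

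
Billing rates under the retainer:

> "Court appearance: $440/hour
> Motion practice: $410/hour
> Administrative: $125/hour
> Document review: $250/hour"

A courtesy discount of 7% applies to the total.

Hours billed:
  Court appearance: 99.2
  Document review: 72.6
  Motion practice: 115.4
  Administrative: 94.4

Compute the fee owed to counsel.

$112,448.16

Court appearance: 99.2 × $440 = $43,648.00
Motion practice: 115.4 × $410 = $47,314.00
Administrative: 94.4 × $125 = $11,800.00
Document review: 72.6 × $250 = $18,150.00
Subtotal: $120,912.00
Less 7% discount: −$8,463.84
Total: $120,912.00 − $8,463.84 = $112,448.16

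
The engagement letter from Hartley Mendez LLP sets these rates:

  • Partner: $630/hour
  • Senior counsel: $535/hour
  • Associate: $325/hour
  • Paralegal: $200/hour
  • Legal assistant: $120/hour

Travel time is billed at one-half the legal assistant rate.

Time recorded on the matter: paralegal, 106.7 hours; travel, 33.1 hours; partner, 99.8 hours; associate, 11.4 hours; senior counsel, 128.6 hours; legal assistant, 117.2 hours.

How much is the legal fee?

$172,770.00

Partner: 99.8 × $630 = $62,874.00
Senior counsel: 128.6 × $535 = $68,801.00
Associate: 11.4 × $325 = $3,705.00
Paralegal: 106.7 × $200 = $21,340.00
Legal assistant: 117.2 × $120 = $14,064.00
Subtotal: $62,874.00 + $68,801.00 + $3,705.00 + $21,340.00 + $14,064.00 = $170,784.00
Travel: 33.1 × ($120 ÷ 2) = 33.1 × $60.00 = $1,986.00
Total: $170,784.00 + $1,986.00 = $172,770.00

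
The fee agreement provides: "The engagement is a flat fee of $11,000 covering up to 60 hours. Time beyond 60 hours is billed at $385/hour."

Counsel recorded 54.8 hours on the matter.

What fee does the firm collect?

$11,000.00

54.8 hours is within the 60-hour scope; only the flat fee applies.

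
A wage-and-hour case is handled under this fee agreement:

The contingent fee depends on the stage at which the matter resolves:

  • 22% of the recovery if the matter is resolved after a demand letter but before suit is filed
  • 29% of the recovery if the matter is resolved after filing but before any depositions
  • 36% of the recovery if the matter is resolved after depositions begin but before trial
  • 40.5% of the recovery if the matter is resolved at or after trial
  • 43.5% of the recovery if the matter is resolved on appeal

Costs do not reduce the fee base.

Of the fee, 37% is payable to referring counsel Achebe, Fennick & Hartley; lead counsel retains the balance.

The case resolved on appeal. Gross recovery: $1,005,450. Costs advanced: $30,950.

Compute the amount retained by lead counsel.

Fee base is the gross recovery, $1,005,450; costs are reimbursed separately.
The matter resolved on appeal, so the 43.5% rate applies.
$1,005,450 × 43.5% = $437,370.75
Referral share: 37% of $437,370.75 = $161,827.18; lead counsel retains $437,370.75 − $161,827.18 = $275,543.57.

$275,543.57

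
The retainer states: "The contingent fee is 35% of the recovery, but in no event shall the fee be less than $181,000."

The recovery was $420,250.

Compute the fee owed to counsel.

35% of $420,250 = $147,087.50
That is below the $181,000 minimum, so the minimum applies.

$181,000.00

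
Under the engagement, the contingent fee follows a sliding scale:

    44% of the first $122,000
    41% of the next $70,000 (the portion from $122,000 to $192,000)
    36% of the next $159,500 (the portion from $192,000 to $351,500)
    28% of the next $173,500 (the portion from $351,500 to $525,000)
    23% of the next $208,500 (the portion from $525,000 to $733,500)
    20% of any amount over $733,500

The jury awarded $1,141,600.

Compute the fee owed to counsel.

$317,955.00

First $122,000 at 44% = $53,680.00
Next $70,000 at 41% = $28,700.00
Next $159,500 at 36% = $57,420.00
Next $173,500 at 28% = $48,580.00
Next $208,500 at 23% = $47,955.00
Remaining $408,100 at 20% = $81,620.00
Fee: $53,680.00 + $28,700.00 + $57,420.00 + $48,580.00 + $47,955.00 + $81,620.00 = $317,955.00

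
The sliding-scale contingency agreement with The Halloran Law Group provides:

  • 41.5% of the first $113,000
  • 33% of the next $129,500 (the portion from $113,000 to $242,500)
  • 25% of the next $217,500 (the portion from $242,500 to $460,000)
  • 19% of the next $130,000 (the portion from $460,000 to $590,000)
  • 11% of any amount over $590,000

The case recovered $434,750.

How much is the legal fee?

First $113,000 at 41.5% = $46,895.00
Next $129,500 at 33% = $42,735.00
Remaining $192,250 at 25% = $48,062.50
Fee: $46,895.00 + $42,735.00 + $48,062.50 = $137,692.50

$137,692.50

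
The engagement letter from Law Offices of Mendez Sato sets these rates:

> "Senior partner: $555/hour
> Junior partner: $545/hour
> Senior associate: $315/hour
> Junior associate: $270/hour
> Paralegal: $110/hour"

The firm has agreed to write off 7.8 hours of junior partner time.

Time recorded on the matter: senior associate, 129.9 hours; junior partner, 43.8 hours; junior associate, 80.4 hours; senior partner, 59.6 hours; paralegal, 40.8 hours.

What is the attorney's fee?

Senior partner: 59.6 × $555 = $33,078.00
Junior partner: 43.8 × $545 = $23,871.00
Senior associate: 129.9 × $315 = $40,918.50
Junior associate: 80.4 × $270 = $21,708.00
Paralegal: 40.8 × $110 = $4,488.00
Subtotal: $124,063.50
Write-off: 7.8 × $545 = $4,251.00
Total: $124,063.50 − $4,251.00 = $119,812.50

$119,812.50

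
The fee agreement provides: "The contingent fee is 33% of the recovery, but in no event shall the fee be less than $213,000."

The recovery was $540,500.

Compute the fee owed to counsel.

33% of $540,500 = $178,365.00
That is below the $213,000 minimum, so the minimum applies.

$213,000.00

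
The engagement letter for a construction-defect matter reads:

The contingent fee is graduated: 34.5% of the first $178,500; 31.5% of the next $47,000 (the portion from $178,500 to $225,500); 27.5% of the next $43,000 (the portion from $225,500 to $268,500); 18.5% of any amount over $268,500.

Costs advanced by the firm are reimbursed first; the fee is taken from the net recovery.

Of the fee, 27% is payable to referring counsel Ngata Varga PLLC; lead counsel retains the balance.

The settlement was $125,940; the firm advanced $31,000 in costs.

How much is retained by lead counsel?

Fee base (net of costs): $125,940 − $31,000 = $94,940
First $94,940 at 34.5% = $32,754.30
Referral share: 27% of $32,754.30 = $8,843.66; lead counsel retains $32,754.30 − $8,843.66 = $23,910.64.

$23,910.64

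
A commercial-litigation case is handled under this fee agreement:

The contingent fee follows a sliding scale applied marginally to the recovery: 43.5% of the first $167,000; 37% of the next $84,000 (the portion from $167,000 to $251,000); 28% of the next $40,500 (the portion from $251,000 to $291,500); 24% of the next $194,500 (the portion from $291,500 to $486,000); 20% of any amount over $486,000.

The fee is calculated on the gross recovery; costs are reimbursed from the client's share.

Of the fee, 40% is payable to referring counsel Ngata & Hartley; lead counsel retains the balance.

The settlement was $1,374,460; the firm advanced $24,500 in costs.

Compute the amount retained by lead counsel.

Fee base is the gross recovery, $1,374,460; costs are reimbursed separately.
First $167,000 at 43.5% = $72,645.00
Next $84,000 at 37% = $31,080.00
Next $40,500 at 28% = $11,340.00
Next $194,500 at 24% = $46,680.00
Remaining $888,460 at 20% = $177,692.00
Fee: $72,645.00 + $31,080.00 + $11,340.00 + $46,680.00 + $177,692.00 = $339,437.00
Referral share: 40% of $339,437.00 = $135,774.80; lead counsel retains $339,437.00 − $135,774.80 = $203,662.20.

$203,662.20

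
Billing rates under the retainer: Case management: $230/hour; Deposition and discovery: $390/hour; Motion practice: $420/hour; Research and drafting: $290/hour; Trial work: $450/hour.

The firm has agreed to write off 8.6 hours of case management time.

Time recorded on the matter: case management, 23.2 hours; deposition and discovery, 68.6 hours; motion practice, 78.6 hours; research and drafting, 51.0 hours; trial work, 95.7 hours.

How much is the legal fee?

$120,979.00

Case management: 23.2 × $230 = $5,336.00
Deposition and discovery: 68.6 × $390 = $26,754.00
Motion practice: 78.6 × $420 = $33,012.00
Research and drafting: 51.0 × $290 = $14,790.00
Trial work: 95.7 × $450 = $43,065.00
Subtotal: $122,957.00
Write-off: 8.6 × $230 = $1,978.00
Total: $122,957.00 − $1,978.00 = $120,979.00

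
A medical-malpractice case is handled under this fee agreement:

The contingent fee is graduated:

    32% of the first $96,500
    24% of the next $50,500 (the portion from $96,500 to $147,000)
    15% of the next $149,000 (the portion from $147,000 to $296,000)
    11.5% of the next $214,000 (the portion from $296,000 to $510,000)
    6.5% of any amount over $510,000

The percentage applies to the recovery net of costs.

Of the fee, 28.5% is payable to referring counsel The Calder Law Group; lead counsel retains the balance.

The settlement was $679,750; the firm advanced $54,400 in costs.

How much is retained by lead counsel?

Fee base (net of costs): $679,750 − $54,400 = $625,350
First $96,500 at 32% = $30,880.00
Next $50,500 at 24% = $12,120.00
Next $149,000 at 15% = $22,350.00
Next $214,000 at 11.5% = $24,610.00
Remaining $115,350 at 6.5% = $7,497.75
Fee: $30,880.00 + $12,120.00 + $22,350.00 + $24,610.00 + $7,497.75 = $97,457.75
Referral share: 28.5% of $97,457.75 = $27,775.46; lead counsel retains $97,457.75 − $27,775.46 = $69,682.29.

$69,682.29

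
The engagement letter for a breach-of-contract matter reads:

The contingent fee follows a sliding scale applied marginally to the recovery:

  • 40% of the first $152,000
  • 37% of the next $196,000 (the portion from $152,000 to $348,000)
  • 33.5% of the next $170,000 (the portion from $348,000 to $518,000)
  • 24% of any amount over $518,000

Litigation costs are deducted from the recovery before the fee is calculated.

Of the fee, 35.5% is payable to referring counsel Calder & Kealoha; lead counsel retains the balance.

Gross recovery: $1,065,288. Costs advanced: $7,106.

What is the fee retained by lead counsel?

Fee base (net of costs): $1,065,288 − $7,106 = $1,058,182
First $152,000 at 40% = $60,800.00
Next $196,000 at 37% = $72,520.00
Next $170,000 at 33.5% = $56,950.00
Remaining $540,182 at 24% = $129,643.68
Fee: $60,800.00 + $72,520.00 + $56,950.00 + $129,643.68 = $319,913.68
Referral share: 35.5% of $319,913.68 = $113,569.36; lead counsel retains $319,913.68 − $113,569.36 = $206,344.32.

$206,344.32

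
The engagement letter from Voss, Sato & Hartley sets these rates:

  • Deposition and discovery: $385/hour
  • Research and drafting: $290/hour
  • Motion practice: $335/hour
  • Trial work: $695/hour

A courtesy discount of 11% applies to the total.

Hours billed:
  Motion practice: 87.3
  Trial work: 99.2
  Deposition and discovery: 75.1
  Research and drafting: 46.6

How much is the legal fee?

Deposition and discovery: 75.1 × $385 = $28,913.50
Research and drafting: 46.6 × $290 = $13,514.00
Motion practice: 87.3 × $335 = $29,245.50
Trial work: 99.2 × $695 = $68,944.00
Subtotal: $140,617.00
Less 11% discount: −$15,467.87
Total: $140,617.00 − $15,467.87 = $125,149.13

$125,149.13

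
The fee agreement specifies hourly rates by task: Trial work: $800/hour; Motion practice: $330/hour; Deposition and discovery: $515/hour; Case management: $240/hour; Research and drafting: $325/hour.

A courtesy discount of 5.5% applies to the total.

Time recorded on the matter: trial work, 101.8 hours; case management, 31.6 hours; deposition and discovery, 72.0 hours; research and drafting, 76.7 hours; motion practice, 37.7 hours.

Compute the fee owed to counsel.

$154,481.51

Trial work: 101.8 × $800 = $81,440.00
Motion practice: 37.7 × $330 = $12,441.00
Deposition and discovery: 72.0 × $515 = $37,080.00
Case management: 31.6 × $240 = $7,584.00
Research and drafting: 76.7 × $325 = $24,927.50
Subtotal: $163,472.50
Less 5.5% discount: −$8,990.99
Total: $163,472.50 − $8,990.99 = $154,481.51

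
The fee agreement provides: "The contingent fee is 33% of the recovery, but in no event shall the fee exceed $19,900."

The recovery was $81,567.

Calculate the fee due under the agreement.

$19,900.00

33% of $81,567 = $26,917.11
That exceeds the $19,900 cap, so the fee is capped at $19,900.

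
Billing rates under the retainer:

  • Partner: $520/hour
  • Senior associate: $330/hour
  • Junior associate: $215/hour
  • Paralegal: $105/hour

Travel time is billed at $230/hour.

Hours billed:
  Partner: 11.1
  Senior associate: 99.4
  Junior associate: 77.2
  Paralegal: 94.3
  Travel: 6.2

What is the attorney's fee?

Partner: 11.1 × $520 = $5,772.00
Senior associate: 99.4 × $330 = $32,802.00
Junior associate: 77.2 × $215 = $16,598.00
Paralegal: 94.3 × $105 = $9,901.50
Subtotal: $5,772.00 + $32,802.00 + $16,598.00 + $9,901.50 = $65,073.50
Travel: 6.2 × $230 = $1,426.00
Total: $65,073.50 + $1,426.00 = $66,499.50

$66,499.50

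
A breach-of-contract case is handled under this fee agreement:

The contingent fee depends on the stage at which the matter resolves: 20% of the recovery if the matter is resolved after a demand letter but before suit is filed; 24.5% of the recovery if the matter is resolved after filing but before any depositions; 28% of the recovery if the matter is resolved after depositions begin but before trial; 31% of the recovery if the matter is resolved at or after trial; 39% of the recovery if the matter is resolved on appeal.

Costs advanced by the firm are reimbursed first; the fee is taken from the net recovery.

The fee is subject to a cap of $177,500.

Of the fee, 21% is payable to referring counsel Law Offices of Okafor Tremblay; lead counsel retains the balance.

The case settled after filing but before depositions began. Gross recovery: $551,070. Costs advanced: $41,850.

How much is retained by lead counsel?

Fee base (net of costs): $551,070 − $41,850 = $509,220
The matter settled after filing but before depositions began, so the 24.5% rate applies.
$509,220 × 24.5% = $124,758.90
$124,758.90 is under the $177,500 cap.
Referral share: 21% of $124,758.90 = $26,199.37; lead counsel retains $124,758.90 − $26,199.37 = $98,559.53.

$98,559.53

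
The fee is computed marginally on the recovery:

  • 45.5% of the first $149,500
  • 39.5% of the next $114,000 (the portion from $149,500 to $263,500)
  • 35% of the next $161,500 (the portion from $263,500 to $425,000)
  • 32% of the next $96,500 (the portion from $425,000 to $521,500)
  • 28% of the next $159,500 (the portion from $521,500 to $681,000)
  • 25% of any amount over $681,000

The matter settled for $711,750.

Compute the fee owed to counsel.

First $149,500 at 45.5% = $68,022.50
Next $114,000 at 39.5% = $45,030.00
Next $161,500 at 35% = $56,525.00
Next $96,500 at 32% = $30,880.00
Next $159,500 at 28% = $44,660.00
Remaining $30,750 at 25% = $7,687.50
Fee: $68,022.50 + $45,030.00 + $56,525.00 + $30,880.00 + $44,660.00 + $7,687.50 = $252,805.00

$252,805.00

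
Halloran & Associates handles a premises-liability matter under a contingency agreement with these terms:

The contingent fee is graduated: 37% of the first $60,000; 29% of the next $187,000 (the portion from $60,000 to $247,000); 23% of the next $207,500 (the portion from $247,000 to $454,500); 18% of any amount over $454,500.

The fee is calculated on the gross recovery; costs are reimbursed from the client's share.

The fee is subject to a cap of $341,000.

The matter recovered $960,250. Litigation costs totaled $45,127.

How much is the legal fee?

$215,190.00

Fee base is the gross recovery, $960,250; costs are reimbursed separately.
First $60,000 at 37% = $22,200.00
Next $187,000 at 29% = $54,230.00
Next $207,500 at 23% = $47,725.00
Remaining $505,750 at 18% = $91,035.00
Fee: $22,200.00 + $54,230.00 + $47,725.00 + $91,035.00 = $215,190.00
$215,190.00 is under the $341,000 cap.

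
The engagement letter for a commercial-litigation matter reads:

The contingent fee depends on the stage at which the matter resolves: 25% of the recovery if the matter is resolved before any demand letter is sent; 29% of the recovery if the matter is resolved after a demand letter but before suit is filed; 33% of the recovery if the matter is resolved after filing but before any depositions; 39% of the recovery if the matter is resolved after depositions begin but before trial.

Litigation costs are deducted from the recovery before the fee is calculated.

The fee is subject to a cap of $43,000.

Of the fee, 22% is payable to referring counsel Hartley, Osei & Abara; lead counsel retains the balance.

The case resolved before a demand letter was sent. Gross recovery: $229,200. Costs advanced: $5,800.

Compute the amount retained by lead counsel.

Fee base (net of costs): $229,200 − $5,800 = $223,400
The matter resolved before a demand letter was sent, so the 25% rate applies.
$223,400 × 25% = $55,850.00
$55,850.00 exceeds the $43,000 cap, so the fee is capped at $43,000.00.
Referral share: 22% of $43,000.00 = $9,460.00; lead counsel retains $43,000.00 − $9,460.00 = $33,540.00.

$33,540.00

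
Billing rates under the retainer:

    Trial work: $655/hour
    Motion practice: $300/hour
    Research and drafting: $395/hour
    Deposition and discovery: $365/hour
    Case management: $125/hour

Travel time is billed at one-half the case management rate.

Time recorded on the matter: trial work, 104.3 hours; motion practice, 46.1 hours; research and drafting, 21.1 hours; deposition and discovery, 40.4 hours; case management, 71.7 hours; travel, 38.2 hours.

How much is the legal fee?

Trial work: 104.3 × $655 = $68,316.50
Motion practice: 46.1 × $300 = $13,830.00
Research and drafting: 21.1 × $395 = $8,334.50
Deposition and discovery: 40.4 × $365 = $14,746.00
Case management: 71.7 × $125 = $8,962.50
Subtotal: $68,316.50 + $13,830.00 + $8,334.50 + $14,746.00 + $8,962.50 = $114,189.50
Travel: 38.2 × ($125 ÷ 2) = 38.2 × $62.50 = $2,387.50
Total: $114,189.50 + $2,387.50 = $116,577.00

$116,577.00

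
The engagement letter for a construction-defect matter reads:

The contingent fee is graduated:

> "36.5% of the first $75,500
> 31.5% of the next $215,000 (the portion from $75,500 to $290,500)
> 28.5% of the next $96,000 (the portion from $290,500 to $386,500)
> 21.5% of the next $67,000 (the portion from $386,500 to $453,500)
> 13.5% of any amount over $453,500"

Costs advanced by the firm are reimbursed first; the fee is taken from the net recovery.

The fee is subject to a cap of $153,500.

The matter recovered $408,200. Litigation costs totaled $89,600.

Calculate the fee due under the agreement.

$103,291.00

Fee base (net of costs): $408,200 − $89,600 = $318,600
First $75,500 at 36.5% = $27,557.50
Next $215,000 at 31.5% = $67,725.00
Remaining $28,100 at 28.5% = $8,008.50
Fee: $27,557.50 + $67,725.00 + $8,008.50 = $103,291.00
$103,291.00 is under the $153,500 cap.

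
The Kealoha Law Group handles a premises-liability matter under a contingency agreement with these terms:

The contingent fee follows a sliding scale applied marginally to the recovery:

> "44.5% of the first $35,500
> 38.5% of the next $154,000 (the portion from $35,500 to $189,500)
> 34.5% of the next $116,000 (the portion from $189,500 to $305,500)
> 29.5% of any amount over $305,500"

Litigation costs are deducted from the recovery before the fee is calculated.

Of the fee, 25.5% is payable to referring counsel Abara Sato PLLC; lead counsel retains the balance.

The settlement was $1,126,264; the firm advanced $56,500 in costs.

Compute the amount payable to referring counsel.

$86,844.17

Fee base (net of costs): $1,126,264 − $56,500 = $1,069,764
First $35,500 at 44.5% = $15,797.50
Next $154,000 at 38.5% = $59,290.00
Next $116,000 at 34.5% = $40,020.00
Remaining $764,264 at 29.5% = $225,457.88
Fee: $15,797.50 + $59,290.00 + $40,020.00 + $225,457.88 = $340,565.38
Referral share: 25.5% of $340,565.38 = $86,844.17; lead counsel retains $340,565.38 − $86,844.17 = $253,721.21.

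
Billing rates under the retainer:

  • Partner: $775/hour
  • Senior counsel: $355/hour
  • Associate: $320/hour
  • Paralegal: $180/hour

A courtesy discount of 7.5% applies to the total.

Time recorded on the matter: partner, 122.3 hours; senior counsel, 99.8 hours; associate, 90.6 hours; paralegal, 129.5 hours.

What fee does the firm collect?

$168,824.99

Partner: 122.3 × $775 = $94,782.50
Senior counsel: 99.8 × $355 = $35,429.00
Associate: 90.6 × $320 = $28,992.00
Paralegal: 129.5 × $180 = $23,310.00
Subtotal: $182,513.50
Less 7.5% discount: −$13,688.51
Total: $182,513.50 − $13,688.51 = $168,824.99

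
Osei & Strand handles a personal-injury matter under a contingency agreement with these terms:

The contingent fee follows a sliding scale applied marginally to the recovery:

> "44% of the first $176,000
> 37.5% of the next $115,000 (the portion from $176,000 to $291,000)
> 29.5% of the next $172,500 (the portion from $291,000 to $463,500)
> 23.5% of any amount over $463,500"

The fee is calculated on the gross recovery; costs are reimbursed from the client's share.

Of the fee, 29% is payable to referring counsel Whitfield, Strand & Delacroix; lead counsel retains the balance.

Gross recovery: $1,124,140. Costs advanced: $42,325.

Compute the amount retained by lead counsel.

Fee base is the gross recovery, $1,124,140; costs are reimbursed separately.
First $176,000 at 44% = $77,440.00
Next $115,000 at 37.5% = $43,125.00
Next $172,500 at 29.5% = $50,887.50
Remaining $660,640 at 23.5% = $155,250.40
Fee: $77,440.00 + $43,125.00 + $50,887.50 + $155,250.40 = $326,702.90
Referral share: 29% of $326,702.90 = $94,743.84; lead counsel retains $326,702.90 − $94,743.84 = $231,959.06.

$231,959.06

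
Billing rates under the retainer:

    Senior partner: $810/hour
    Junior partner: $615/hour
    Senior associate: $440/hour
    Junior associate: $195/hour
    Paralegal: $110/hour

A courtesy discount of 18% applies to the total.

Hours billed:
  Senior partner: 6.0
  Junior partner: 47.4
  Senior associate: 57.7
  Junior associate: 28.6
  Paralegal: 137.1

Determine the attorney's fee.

$65,646.74

Senior partner: 6.0 × $810 = $4,860.00
Junior partner: 47.4 × $615 = $29,151.00
Senior associate: 57.7 × $440 = $25,388.00
Junior associate: 28.6 × $195 = $5,577.00
Paralegal: 137.1 × $110 = $15,081.00
Subtotal: $80,057.00
Less 18% discount: −$14,410.26
Total: $80,057.00 − $14,410.26 = $65,646.74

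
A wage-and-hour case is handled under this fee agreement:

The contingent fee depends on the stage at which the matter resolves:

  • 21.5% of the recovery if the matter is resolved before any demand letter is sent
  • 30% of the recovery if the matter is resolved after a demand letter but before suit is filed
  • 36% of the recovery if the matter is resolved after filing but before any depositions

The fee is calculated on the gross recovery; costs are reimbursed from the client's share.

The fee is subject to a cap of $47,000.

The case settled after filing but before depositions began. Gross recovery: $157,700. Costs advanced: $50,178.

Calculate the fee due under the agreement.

$47,000.00

Fee base is the gross recovery, $157,700; costs are reimbursed separately.
The matter settled after filing but before depositions began, so the 36% rate applies.
$157,700 × 36% = $56,772.00
$56,772.00 exceeds the $47,000 cap, so the fee is capped at $47,000.00.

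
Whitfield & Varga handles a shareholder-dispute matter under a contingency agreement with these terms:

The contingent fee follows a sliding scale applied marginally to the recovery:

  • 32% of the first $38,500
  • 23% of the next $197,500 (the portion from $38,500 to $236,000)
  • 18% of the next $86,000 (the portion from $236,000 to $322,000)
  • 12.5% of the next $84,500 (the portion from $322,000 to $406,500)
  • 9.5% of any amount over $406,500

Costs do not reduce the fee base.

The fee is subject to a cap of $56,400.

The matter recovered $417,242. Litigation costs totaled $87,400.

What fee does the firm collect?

Fee base is the gross recovery, $417,242; costs are reimbursed separately.
First $38,500 at 32% = $12,320.00
Next $197,500 at 23% = $45,425.00
Next $86,000 at 18% = $15,480.00
Next $84,500 at 12.5% = $10,562.50
Remaining $10,742 at 9.5% = $1,020.49
Fee: $12,320.00 + $45,425.00 + $15,480.00 + $10,562.50 + $1,020.49 = $84,807.99
$84,807.99 exceeds the $56,400 cap, so the fee is capped at $56,400.00.

$56,400.00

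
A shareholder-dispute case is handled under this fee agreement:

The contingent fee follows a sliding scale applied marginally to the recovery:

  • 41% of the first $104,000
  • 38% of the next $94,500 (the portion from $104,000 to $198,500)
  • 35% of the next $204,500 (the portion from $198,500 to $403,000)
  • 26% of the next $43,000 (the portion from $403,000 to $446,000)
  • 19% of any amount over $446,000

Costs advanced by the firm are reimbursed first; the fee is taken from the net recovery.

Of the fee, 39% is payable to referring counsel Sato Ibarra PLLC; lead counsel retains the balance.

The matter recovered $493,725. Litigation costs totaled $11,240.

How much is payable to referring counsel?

$65,612.49

Fee base (net of costs): $493,725 − $11,240 = $482,485
First $104,000 at 41% = $42,640.00
Next $94,500 at 38% = $35,910.00
Next $204,500 at 35% = $71,575.00
Next $43,000 at 26% = $11,180.00
Remaining $36,485 at 19% = $6,932.15
Fee: $42,640.00 + $35,910.00 + $71,575.00 + $11,180.00 + $6,932.15 = $168,237.15
Referral share: 39% of $168,237.15 = $65,612.49; lead counsel retains $168,237.15 − $65,612.49 = $102,624.66.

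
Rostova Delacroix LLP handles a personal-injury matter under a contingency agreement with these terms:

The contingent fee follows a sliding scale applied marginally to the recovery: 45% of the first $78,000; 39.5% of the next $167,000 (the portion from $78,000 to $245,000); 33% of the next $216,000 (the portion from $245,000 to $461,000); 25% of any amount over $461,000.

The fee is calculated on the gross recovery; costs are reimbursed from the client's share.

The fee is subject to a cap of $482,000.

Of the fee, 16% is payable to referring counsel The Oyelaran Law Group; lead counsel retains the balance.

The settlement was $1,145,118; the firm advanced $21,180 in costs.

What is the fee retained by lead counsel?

$288,434.58

Fee base is the gross recovery, $1,145,118; costs are reimbursed separately.
First $78,000 at 45% = $35,100.00
Next $167,000 at 39.5% = $65,965.00
Next $216,000 at 33% = $71,280.00
Remaining $684,118 at 25% = $171,029.50
Fee: $35,100.00 + $65,965.00 + $71,280.00 + $171,029.50 = $343,374.50
$343,374.50 is under the $482,000 cap.
Referral share: 16% of $343,374.50 = $54,939.92; lead counsel retains $343,374.50 − $54,939.92 = $288,434.58.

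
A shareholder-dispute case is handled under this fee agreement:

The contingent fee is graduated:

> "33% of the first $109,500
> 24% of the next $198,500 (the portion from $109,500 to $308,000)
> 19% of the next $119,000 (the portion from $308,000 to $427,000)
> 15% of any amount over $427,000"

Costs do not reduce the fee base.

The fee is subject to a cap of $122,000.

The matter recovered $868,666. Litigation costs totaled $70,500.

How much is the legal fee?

Fee base is the gross recovery, $868,666; costs are reimbursed separately.
First $109,500 at 33% = $36,135.00
Next $198,500 at 24% = $47,640.00
Next $119,000 at 19% = $22,610.00
Remaining $441,666 at 15% = $66,249.90
Fee: $36,135.00 + $47,640.00 + $22,610.00 + $66,249.90 = $172,634.90
$172,634.90 exceeds the $122,000 cap, so the fee is capped at $122,000.00.

$122,000.00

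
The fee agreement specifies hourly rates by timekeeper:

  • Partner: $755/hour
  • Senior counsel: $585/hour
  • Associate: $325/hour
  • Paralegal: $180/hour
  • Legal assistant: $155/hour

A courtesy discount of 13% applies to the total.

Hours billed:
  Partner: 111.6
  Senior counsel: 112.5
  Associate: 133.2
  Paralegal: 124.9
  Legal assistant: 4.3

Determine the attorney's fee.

Partner: 111.6 × $755 = $84,258.00
Senior counsel: 112.5 × $585 = $65,812.50
Associate: 133.2 × $325 = $43,290.00
Paralegal: 124.9 × $180 = $22,482.00
Legal assistant: 4.3 × $155 = $666.50
Subtotal: $216,509.00
Less 13% discount: −$28,146.17
Total: $216,509.00 − $28,146.17 = $188,362.83

$188,362.83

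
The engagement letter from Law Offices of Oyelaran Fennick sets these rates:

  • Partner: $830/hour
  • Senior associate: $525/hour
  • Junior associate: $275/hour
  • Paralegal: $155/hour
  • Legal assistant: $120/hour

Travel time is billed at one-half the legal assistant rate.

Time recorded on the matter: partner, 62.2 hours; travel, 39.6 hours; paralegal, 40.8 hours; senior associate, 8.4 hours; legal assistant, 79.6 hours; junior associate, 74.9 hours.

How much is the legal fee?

$94,885.50

Partner: 62.2 × $830 = $51,626.00
Senior associate: 8.4 × $525 = $4,410.00
Junior associate: 74.9 × $275 = $20,597.50
Paralegal: 40.8 × $155 = $6,324.00
Legal assistant: 79.6 × $120 = $9,552.00
Subtotal: $51,626.00 + $4,410.00 + $20,597.50 + $6,324.00 + $9,552.00 = $92,509.50
Travel: 39.6 × ($120 ÷ 2) = 39.6 × $60.00 = $2,376.00
Total: $92,509.50 + $2,376.00 = $94,885.50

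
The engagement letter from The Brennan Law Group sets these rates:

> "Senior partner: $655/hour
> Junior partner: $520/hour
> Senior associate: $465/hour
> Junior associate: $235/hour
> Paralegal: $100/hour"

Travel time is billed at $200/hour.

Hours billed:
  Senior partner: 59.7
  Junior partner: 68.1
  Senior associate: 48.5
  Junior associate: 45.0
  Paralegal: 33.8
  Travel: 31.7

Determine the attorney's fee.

$117,363.00

Senior partner: 59.7 × $655 = $39,103.50
Junior partner: 68.1 × $520 = $35,412.00
Senior associate: 48.5 × $465 = $22,552.50
Junior associate: 45.0 × $235 = $10,575.00
Paralegal: 33.8 × $100 = $3,380.00
Subtotal: $39,103.50 + $35,412.00 + $22,552.50 + $10,575.00 + $3,380.00 = $111,023.00
Travel: 31.7 × $200 = $6,340.00
Total: $111,023.00 + $6,340.00 = $117,363.00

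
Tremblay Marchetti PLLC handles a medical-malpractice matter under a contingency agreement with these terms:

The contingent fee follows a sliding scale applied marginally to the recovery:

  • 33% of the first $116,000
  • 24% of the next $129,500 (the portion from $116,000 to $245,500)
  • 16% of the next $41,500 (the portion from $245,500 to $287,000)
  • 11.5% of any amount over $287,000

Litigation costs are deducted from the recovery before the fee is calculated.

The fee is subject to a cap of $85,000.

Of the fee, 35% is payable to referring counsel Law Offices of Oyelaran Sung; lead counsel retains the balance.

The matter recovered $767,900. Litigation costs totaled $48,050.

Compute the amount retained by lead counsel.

Fee base (net of costs): $767,900 − $48,050 = $719,850
First $116,000 at 33% = $38,280.00
Next $129,500 at 24% = $31,080.00
Next $41,500 at 16% = $6,640.00
Remaining $432,850 at 11.5% = $49,777.75
Fee: $38,280.00 + $31,080.00 + $6,640.00 + $49,777.75 = $125,777.75
$125,777.75 exceeds the $85,000 cap, so the fee is capped at $85,000.00.
Referral share: 35% of $85,000.00 = $29,750.00; lead counsel retains $85,000.00 − $29,750.00 = $55,250.00.

$55,250.00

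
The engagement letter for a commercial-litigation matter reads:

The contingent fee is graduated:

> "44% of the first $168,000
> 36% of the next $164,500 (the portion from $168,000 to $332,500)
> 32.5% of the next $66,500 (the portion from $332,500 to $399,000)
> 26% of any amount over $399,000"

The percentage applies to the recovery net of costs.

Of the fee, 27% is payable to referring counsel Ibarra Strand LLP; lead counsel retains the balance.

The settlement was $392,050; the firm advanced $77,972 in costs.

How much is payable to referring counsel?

$34,157.18

Fee base (net of costs): $392,050 − $77,972 = $314,078
First $168,000 at 44% = $73,920.00
Remaining $146,078 at 36% = $52,588.08
Fee: $73,920.00 + $52,588.08 = $126,508.08
Referral share: 27% of $126,508.08 = $34,157.18; lead counsel retains $126,508.08 − $34,157.18 = $92,350.90.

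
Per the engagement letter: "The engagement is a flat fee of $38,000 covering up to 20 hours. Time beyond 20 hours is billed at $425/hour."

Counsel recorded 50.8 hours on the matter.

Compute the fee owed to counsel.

$51,090.00

Flat fee: $38,000.00
Excess hours: 50.8 − 20 = 30.8
Overrun: 30.8 × $425 = $13,090.00
Total: $38,000.00 + $13,090.00 = $51,090.00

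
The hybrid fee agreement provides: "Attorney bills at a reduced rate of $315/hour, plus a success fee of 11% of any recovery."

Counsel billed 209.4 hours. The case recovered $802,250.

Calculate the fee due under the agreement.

$154,208.50

Hourly: 209.4 × $315 = $65,961.00
Success fee: 11% of $802,250 = $88,247.50
Total: $65,961.00 + $88,247.50 = $154,208.50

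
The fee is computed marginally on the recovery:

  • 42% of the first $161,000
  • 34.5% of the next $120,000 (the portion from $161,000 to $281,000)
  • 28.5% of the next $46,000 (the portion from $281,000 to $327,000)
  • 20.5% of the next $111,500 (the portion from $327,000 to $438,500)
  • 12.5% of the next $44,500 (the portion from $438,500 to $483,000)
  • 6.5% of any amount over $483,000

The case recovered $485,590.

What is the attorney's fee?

First $161,000 at 42% = $67,620.00
Next $120,000 at 34.5% = $41,400.00
Next $46,000 at 28.5% = $13,110.00
Next $111,500 at 20.5% = $22,857.50
Next $44,500 at 12.5% = $5,562.50
Remaining $2,590 at 6.5% = $168.35
Fee: $67,620.00 + $41,400.00 + $13,110.00 + $22,857.50 + $5,562.50 + $168.35 = $150,718.35

$150,718.35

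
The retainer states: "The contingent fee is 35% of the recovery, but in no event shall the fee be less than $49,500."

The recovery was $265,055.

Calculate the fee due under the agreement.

35% of $265,055 = $92,769.25
That exceeds the $49,500 minimum.

$92,769.25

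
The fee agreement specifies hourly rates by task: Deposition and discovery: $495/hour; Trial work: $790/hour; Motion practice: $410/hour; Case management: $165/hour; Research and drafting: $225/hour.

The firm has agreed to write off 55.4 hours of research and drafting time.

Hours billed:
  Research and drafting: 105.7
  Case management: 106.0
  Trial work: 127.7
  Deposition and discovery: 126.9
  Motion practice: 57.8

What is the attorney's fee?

$216,204.00

Deposition and discovery: 126.9 × $495 = $62,815.50
Trial work: 127.7 × $790 = $100,883.00
Motion practice: 57.8 × $410 = $23,698.00
Case management: 106.0 × $165 = $17,490.00
Research and drafting: 105.7 × $225 = $23,782.50
Subtotal: $228,669.00
Write-off: 55.4 × $225 = $12,465.00
Total: $228,669.00 − $12,465.00 = $216,204.00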